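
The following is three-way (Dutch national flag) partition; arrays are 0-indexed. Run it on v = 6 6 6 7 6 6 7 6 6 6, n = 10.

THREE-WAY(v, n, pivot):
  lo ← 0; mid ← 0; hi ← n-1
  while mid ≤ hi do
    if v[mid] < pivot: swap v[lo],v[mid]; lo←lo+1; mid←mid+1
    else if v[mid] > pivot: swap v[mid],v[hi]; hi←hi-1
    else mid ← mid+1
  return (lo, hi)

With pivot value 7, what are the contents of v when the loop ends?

6 6 6 6 6 6 6 6 7 7

pivot = 7; lo=0, mid=0, hi=9
v[mid]=6<7: swap v[0],v[0]; lo=1,mid=1 → 6 6 6 7 6 6 7 6 6 6
v[mid]=6<7: swap v[1],v[1]; lo=2,mid=2 → 6 6 6 7 6 6 7 6 6 6
v[mid]=6<7: swap v[2],v[2]; lo=3,mid=3 → 6 6 6 7 6 6 7 6 6 6
v[mid]=7=7: mid=4
v[mid]=6<7: swap v[3],v[4]; lo=4,mid=5 → 6 6 6 6 7 6 7 6 6 6
v[mid]=6<7: swap v[4],v[5]; lo=5,mid=6 → 6 6 6 6 6 7 7 6 6 6
v[mid]=7=7: mid=7
v[mid]=6<7: swap v[5],v[7]; lo=6,mid=8 → 6 6 6 6 6 6 7 7 6 6
v[mid]=6<7: swap v[6],v[8]; lo=7,mid=9 → 6 6 6 6 6 6 6 7 7 6
v[mid]=6<7: swap v[7],v[9]; lo=8,mid=10 → 6 6 6 6 6 6 6 6 7 7
end: lo=8, hi=9; v = 6 6 6 6 6 6 6 6 7 7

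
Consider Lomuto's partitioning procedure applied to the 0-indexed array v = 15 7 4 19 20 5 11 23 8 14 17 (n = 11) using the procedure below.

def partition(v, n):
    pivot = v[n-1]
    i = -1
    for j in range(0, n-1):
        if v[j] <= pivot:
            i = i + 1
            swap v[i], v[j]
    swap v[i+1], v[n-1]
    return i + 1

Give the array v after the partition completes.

pivot = v[10] = 17; i = -1
j=0: v[0]=15 ≤ 17 → i=0, swap v[0],v[0] (no change) → 15 7 4 19 20 5 11 23 8 14 17
j=1: v[1]=7 ≤ 17 → i=1, swap v[1],v[1] (no change) → 15 7 4 19 20 5 11 23 8 14 17
j=2: v[2]=4 ≤ 17 → i=2, swap v[2],v[2] (no change) → 15 7 4 19 20 5 11 23 8 14 17
j=3: v[3]=19 > 17 → no swap
j=4: v[4]=20 > 17 → no swap
j=5: v[5]=5 ≤ 17 → i=3, swap v[3],v[5] → 15 7 4 5 20 19 11 23 8 14 17
j=6: v[6]=11 ≤ 17 → i=4, swap v[4],v[6] → 15 7 4 5 11 19 20 23 8 14 17
j=7: v[7]=23 > 17 → no swap
j=8: v[8]=8 ≤ 17 → i=5, swap v[5],v[8] → 15 7 4 5 11 8 20 23 19 14 17
j=9: v[9]=14 ≤ 17 → i=6, swap v[6],v[9] → 15 7 4 5 11 8 14 23 19 20 17
final swap v[7],v[10] → 15 7 4 5 11 8 14 17 19 20 23; return 7

15 7 4 5 11 8 14 17 19 20 23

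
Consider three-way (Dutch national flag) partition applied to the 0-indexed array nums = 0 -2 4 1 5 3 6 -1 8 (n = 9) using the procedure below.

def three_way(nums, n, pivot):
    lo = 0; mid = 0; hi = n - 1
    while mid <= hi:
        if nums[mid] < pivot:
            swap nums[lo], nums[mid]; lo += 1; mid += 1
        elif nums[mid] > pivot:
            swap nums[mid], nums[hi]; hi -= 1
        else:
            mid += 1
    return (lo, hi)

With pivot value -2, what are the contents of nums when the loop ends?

-2 4 1 5 3 6 -1 8 0

lo=0 mid=0 hi=8
0>-2: swap(0,8), hi=7 ⇒ 8 -2 4 1 5 3 6 -1 0
8>-2: swap(0,7), hi=6 ⇒ -1 -2 4 1 5 3 6 8 0
-1>-2: swap(0,6), hi=5 ⇒ 6 -2 4 1 5 3 -1 8 0
6>-2: swap(0,5), hi=4 ⇒ 3 -2 4 1 5 6 -1 8 0
3>-2: swap(0,4), hi=3 ⇒ 5 -2 4 1 3 6 -1 8 0
5>-2: swap(0,3), hi=2 ⇒ 1 -2 4 5 3 6 -1 8 0
1>-2: swap(0,2), hi=1 ⇒ 4 -2 1 5 3 6 -1 8 0
4>-2: swap(0,1), hi=0 ⇒ -2 4 1 5 3 6 -1 8 0
-2=-2: mid=1
done. lo=0 hi=0; nums=-2 4 1 5 3 6 -1 8 0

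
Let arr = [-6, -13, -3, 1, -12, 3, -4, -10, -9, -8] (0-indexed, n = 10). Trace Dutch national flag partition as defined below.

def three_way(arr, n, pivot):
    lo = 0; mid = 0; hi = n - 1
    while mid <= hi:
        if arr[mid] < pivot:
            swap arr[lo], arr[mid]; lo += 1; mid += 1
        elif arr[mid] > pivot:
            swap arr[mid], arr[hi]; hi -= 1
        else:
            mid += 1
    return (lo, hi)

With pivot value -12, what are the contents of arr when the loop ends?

[-13, -12, 1, -3, 3, -4, -10, -9, -8, -6]

lo=0 mid=0 hi=9
-6>-12: swap(0,9), hi=8 ⇒ [-8, -13, -3, 1, -12, 3, -4, -10, -9, -6]
-8>-12: swap(0,8), hi=7 ⇒ [-9, -13, -3, 1, -12, 3, -4, -10, -8, -6]
-9>-12: swap(0,7), hi=6 ⇒ [-10, -13, -3, 1, -12, 3, -4, -9, -8, -6]
-10>-12: swap(0,6), hi=5 ⇒ [-4, -13, -3, 1, -12, 3, -10, -9, -8, -6]
-4>-12: swap(0,5), hi=4 ⇒ [3, -13, -3, 1, -12, -4, -10, -9, -8, -6]
3>-12: swap(0,4), hi=3 ⇒ [-12, -13, -3, 1, 3, -4, -10, -9, -8, -6]
-12=-12: mid=1
-13<-12: swap(0,1), lo=1 mid=2 ⇒ [-13, -12, -3, 1, 3, -4, -10, -9, -8, -6]
-3>-12: swap(2,3), hi=2 ⇒ [-13, -12, 1, -3, 3, -4, -10, -9, -8, -6]
1>-12: swap(2,2), hi=1 ⇒ [-13, -12, 1, -3, 3, -4, -10, -9, -8, -6]
done. lo=1 hi=1; arr=[-13, -12, 1, -3, 3, -4, -10, -9, -8, -6]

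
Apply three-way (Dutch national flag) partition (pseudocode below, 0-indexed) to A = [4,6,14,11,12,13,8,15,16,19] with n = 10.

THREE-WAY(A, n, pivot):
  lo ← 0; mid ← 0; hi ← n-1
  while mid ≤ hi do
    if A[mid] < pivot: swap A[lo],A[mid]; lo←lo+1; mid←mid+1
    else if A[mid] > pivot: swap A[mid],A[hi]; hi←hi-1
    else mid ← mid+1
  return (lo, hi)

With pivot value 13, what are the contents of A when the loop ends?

pivot = 13; lo=0, mid=0, hi=9
A[mid]=4<13: swap A[0],A[0]; lo=1,mid=1 → [4,6,14,11,12,13,8,15,16,19]
A[mid]=6<13: swap A[1],A[1]; lo=2,mid=2 → [4,6,14,11,12,13,8,15,16,19]
A[mid]=14>13: swap A[2],A[9]; hi=8 → [4,6,19,11,12,13,8,15,16,14]
A[mid]=19>13: swap A[2],A[8]; hi=7 → [4,6,16,11,12,13,8,15,19,14]
A[mid]=16>13: swap A[2],A[7]; hi=6 → [4,6,15,11,12,13,8,16,19,14]
A[mid]=15>13: swap A[2],A[6]; hi=5 → [4,6,8,11,12,13,15,16,19,14]
A[mid]=8<13: swap A[2],A[2]; lo=3,mid=3 → [4,6,8,11,12,13,15,16,19,14]
A[mid]=11<13: swap A[3],A[3]; lo=4,mid=4 → [4,6,8,11,12,13,15,16,19,14]
A[mid]=12<13: swap A[4],A[4]; lo=5,mid=5 → [4,6,8,11,12,13,15,16,19,14]
A[mid]=13=13: mid=6
end: lo=5, hi=5; A = [4,6,8,11,12,13,15,16,19,14]

[4,6,8,11,12,13,15,16,19,14]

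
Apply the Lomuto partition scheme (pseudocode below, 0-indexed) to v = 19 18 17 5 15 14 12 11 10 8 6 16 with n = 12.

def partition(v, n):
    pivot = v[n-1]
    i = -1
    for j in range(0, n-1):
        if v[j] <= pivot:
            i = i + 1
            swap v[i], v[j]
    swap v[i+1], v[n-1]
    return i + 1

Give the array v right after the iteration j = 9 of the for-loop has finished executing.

5 15 14 12 11 10 8 18 17 19 6 16

pivot = v[11] = 16; i = -1
j=0: v[0]=19 > 16 → no swap
j=1: v[1]=18 > 16 → no swap
j=2: v[2]=17 > 16 → no swap
j=3: v[3]=5 ≤ 16 → i=0, swap v[0],v[3] → 5 18 17 19 15 14 12 11 10 8 6 16
j=4: v[4]=15 ≤ 16 → i=1, swap v[1],v[4] → 5 15 17 19 18 14 12 11 10 8 6 16
j=5: v[5]=14 ≤ 16 → i=2, swap v[2],v[5] → 5 15 14 19 18 17 12 11 10 8 6 16
j=6: v[6]=12 ≤ 16 → i=3, swap v[3],v[6] → 5 15 14 12 18 17 19 11 10 8 6 16
j=7: v[7]=11 ≤ 16 → i=4, swap v[4],v[7] → 5 15 14 12 11 17 19 18 10 8 6 16
j=8: v[8]=10 ≤ 16 → i=5, swap v[5],v[8] → 5 15 14 12 11 10 19 18 17 8 6 16
j=9: v[9]=8 ≤ 16 → i=6, swap v[6],v[9] → 5 15 14 12 11 10 8 18 17 19 6 16
(after j=9) v = 5 15 14 12 11 10 8 18 17 19 6 16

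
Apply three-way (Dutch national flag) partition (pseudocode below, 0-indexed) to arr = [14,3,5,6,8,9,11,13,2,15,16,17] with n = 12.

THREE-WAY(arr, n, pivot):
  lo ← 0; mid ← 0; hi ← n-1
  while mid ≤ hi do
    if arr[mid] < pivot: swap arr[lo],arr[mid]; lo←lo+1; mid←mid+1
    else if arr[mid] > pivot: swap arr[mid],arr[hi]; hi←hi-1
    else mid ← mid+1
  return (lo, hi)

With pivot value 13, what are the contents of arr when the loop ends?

pivot = 13; lo=0, mid=0, hi=11
arr[mid]=14>13: swap arr[0],arr[11]; hi=10 → [17,3,5,6,8,9,11,13,2,15,16,14]
arr[mid]=17>13: swap arr[0],arr[10]; hi=9 → [16,3,5,6,8,9,11,13,2,15,17,14]
arr[mid]=16>13: swap arr[0],arr[9]; hi=8 → [15,3,5,6,8,9,11,13,2,16,17,14]
arr[mid]=15>13: swap arr[0],arr[8]; hi=7 → [2,3,5,6,8,9,11,13,15,16,17,14]
arr[mid]=2<13: swap arr[0],arr[0]; lo=1,mid=1 → [2,3,5,6,8,9,11,13,15,16,17,14]
arr[mid]=3<13: swap arr[1],arr[1]; lo=2,mid=2 → [2,3,5,6,8,9,11,13,15,16,17,14]
arr[mid]=5<13: swap arr[2],arr[2]; lo=3,mid=3 → [2,3,5,6,8,9,11,13,15,16,17,14]
arr[mid]=6<13: swap arr[3],arr[3]; lo=4,mid=4 → [2,3,5,6,8,9,11,13,15,16,17,14]
arr[mid]=8<13: swap arr[4],arr[4]; lo=5,mid=5 → [2,3,5,6,8,9,11,13,15,16,17,14]
arr[mid]=9<13: swap arr[5],arr[5]; lo=6,mid=6 → [2,3,5,6,8,9,11,13,15,16,17,14]
arr[mid]=11<13: swap arr[6],arr[6]; lo=7,mid=7 → [2,3,5,6,8,9,11,13,15,16,17,14]
arr[mid]=13=13: mid=8
end: lo=7, hi=7; arr = [2,3,5,6,8,9,11,13,15,16,17,14]

[2,3,5,6,8,9,11,13,15,16,17,14]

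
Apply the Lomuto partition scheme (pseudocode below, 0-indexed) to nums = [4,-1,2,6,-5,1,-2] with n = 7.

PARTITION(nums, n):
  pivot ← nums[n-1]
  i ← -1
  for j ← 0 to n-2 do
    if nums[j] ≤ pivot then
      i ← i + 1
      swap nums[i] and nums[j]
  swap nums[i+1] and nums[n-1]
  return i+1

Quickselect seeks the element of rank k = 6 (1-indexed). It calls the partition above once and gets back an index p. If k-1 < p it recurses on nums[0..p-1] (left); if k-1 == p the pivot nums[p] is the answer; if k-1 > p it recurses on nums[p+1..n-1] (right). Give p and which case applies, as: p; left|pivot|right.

pivot = nums[6] = -2; i = -1
j=0: nums[0]=4 > -2 → no swap
j=1: nums[1]=-1 > -2 → no swap
j=2: nums[2]=2 > -2 → no swap
j=3: nums[3]=6 > -2 → no swap
j=4: nums[4]=-5 ≤ -2 → i=0, swap nums[0],nums[4] → [-5,-1,2,6,4,1,-2]
j=5: nums[5]=1 > -2 → no swap
final swap nums[1],nums[6] → [-5,-2,2,6,4,1,-1]; return 1
p = 1; k-1 = 5 > 1 ⇒ right

1; right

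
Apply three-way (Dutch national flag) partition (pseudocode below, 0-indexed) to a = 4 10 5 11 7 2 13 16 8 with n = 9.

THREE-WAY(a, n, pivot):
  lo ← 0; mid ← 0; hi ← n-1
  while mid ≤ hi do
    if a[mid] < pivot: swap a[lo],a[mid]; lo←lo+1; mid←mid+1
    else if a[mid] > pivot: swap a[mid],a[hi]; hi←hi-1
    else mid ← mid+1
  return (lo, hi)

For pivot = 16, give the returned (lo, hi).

lo=0 mid=0 hi=8
4<16: swap(0,0), lo=1 mid=1 ⇒ 4 10 5 11 7 2 13 16 8
10<16: swap(1,1), lo=2 mid=2 ⇒ 4 10 5 11 7 2 13 16 8
5<16: swap(2,2), lo=3 mid=3 ⇒ 4 10 5 11 7 2 13 16 8
11<16: swap(3,3), lo=4 mid=4 ⇒ 4 10 5 11 7 2 13 16 8
7<16: swap(4,4), lo=5 mid=5 ⇒ 4 10 5 11 7 2 13 16 8
2<16: swap(5,5), lo=6 mid=6 ⇒ 4 10 5 11 7 2 13 16 8
13<16: swap(6,6), lo=7 mid=7 ⇒ 4 10 5 11 7 2 13 16 8
16=16: mid=8
8<16: swap(7,8), lo=8 mid=9 ⇒ 4 10 5 11 7 2 13 8 16
done. lo=8 hi=8; a=4 10 5 11 7 2 13 8 16

(8, 8)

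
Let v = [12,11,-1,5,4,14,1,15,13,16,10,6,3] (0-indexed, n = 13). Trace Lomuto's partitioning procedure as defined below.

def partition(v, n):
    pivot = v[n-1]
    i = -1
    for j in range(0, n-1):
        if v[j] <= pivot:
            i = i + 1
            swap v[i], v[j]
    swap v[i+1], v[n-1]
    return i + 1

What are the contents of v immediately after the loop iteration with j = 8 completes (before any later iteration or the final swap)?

[-1,1,12,5,4,14,11,15,13,16,10,6,3]

pivot = v[12] = 3; i = -1
j=0: v[0]=12 > 3 → no swap
j=1: v[1]=11 > 3 → no swap
j=2: v[2]=-1 ≤ 3 → i=0, swap v[0],v[2] → [-1,11,12,5,4,14,1,15,13,16,10,6,3]
j=3: v[3]=5 > 3 → no swap
j=4: v[4]=4 > 3 → no swap
j=5: v[5]=14 > 3 → no swap
j=6: v[6]=1 ≤ 3 → i=1, swap v[1],v[6] → [-1,1,12,5,4,14,11,15,13,16,10,6,3]
j=7: v[7]=15 > 3 → no swap
j=8: v[8]=13 > 3 → no swap
(after j=8) v = [-1,1,12,5,4,14,11,15,13,16,10,6,3]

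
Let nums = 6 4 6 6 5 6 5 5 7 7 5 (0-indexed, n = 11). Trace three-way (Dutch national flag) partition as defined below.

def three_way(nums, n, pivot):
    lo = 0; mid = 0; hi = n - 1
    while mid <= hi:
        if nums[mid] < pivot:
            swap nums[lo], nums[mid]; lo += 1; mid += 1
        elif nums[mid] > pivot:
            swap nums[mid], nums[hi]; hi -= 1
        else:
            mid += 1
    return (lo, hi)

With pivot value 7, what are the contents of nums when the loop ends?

6 4 6 6 5 6 5 5 5 7 7

lo=0 mid=0 hi=10
6<7: swap(0,0), lo=1 mid=1 ⇒ 6 4 6 6 5 6 5 5 7 7 5
4<7: swap(1,1), lo=2 mid=2 ⇒ 6 4 6 6 5 6 5 5 7 7 5
6<7: swap(2,2), lo=3 mid=3 ⇒ 6 4 6 6 5 6 5 5 7 7 5
6<7: swap(3,3), lo=4 mid=4 ⇒ 6 4 6 6 5 6 5 5 7 7 5
5<7: swap(4,4), lo=5 mid=5 ⇒ 6 4 6 6 5 6 5 5 7 7 5
6<7: swap(5,5), lo=6 mid=6 ⇒ 6 4 6 6 5 6 5 5 7 7 5
5<7: swap(6,6), lo=7 mid=7 ⇒ 6 4 6 6 5 6 5 5 7 7 5
5<7: swap(7,7), lo=8 mid=8 ⇒ 6 4 6 6 5 6 5 5 7 7 5
7=7: mid=9
7=7: mid=10
5<7: swap(8,10), lo=9 mid=11 ⇒ 6 4 6 6 5 6 5 5 5 7 7
done. lo=9 hi=10; nums=6 4 6 6 5 6 5 5 5 7 7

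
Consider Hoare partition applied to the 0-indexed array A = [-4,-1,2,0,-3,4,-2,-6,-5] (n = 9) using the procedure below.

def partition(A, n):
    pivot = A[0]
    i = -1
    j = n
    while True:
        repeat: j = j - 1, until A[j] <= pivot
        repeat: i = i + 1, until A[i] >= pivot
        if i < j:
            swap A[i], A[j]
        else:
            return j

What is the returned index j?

1

pivot = A[0] = -4; i = -1, j = 9
j→8 (A[8]=-5≤-4), i→0 (A[0]=-4≥-4); i<j, swap → [-5,-1,2,0,-3,4,-2,-6,-4]
j→7 (A[7]=-6≤-4), i→1 (A[1]=-1≥-4); i<j, swap → [-5,-6,2,0,-3,4,-2,-1,-4]
j→1, i→2; i≥j, return j=1. A = [-5,-6,2,0,-3,4,-2,-1,-4]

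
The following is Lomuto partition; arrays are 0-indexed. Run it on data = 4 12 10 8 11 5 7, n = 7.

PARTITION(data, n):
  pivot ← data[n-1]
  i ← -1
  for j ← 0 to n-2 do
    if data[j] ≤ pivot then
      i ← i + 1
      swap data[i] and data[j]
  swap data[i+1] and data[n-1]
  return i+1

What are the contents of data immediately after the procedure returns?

pivot = data[6] = 7; i = -1
j=0: data[0]=4 ≤ 7 → i=0, swap data[0],data[0] (no change) → 4 12 10 8 11 5 7
j=1: data[1]=12 > 7 → no swap
j=2: data[2]=10 > 7 → no swap
j=3: data[3]=8 > 7 → no swap
j=4: data[4]=11 > 7 → no swap
j=5: data[5]=5 ≤ 7 → i=1, swap data[1],data[5] → 4 5 10 8 11 12 7
final swap data[2],data[6] → 4 5 7 8 11 12 10; return 2

4 5 7 8 11 12 10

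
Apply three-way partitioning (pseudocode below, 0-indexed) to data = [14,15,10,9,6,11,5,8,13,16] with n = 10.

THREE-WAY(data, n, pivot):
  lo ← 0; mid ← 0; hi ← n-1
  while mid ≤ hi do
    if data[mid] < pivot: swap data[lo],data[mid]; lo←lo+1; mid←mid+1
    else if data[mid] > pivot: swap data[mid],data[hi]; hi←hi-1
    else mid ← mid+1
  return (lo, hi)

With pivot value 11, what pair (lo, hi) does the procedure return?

lo=0 mid=0 hi=9
14>11: swap(0,9), hi=8 ⇒ [16,15,10,9,6,11,5,8,13,14]
16>11: swap(0,8), hi=7 ⇒ [13,15,10,9,6,11,5,8,16,14]
13>11: swap(0,7), hi=6 ⇒ [8,15,10,9,6,11,5,13,16,14]
8<11: swap(0,0), lo=1 mid=1 ⇒ [8,15,10,9,6,11,5,13,16,14]
15>11: swap(1,6), hi=5 ⇒ [8,5,10,9,6,11,15,13,16,14]
5<11: swap(1,1), lo=2 mid=2 ⇒ [8,5,10,9,6,11,15,13,16,14]
10<11: swap(2,2), lo=3 mid=3 ⇒ [8,5,10,9,6,11,15,13,16,14]
9<11: swap(3,3), lo=4 mid=4 ⇒ [8,5,10,9,6,11,15,13,16,14]
6<11: swap(4,4), lo=5 mid=5 ⇒ [8,5,10,9,6,11,15,13,16,14]
11=11: mid=6
done. lo=5 hi=5; data=[8,5,10,9,6,11,15,13,16,14]

(5, 5)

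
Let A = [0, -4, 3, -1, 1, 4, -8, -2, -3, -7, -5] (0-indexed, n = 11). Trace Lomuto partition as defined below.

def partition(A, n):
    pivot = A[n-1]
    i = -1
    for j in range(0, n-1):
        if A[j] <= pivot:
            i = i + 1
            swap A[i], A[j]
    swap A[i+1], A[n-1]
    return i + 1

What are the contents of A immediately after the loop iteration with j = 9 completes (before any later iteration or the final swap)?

pivot = A[10] = -5; i = -1
j=0: A[0]=0 > -5 → no swap
j=1: A[1]=-4 > -5 → no swap
j=2: A[2]=3 > -5 → no swap
j=3: A[3]=-1 > -5 → no swap
j=4: A[4]=1 > -5 → no swap
j=5: A[5]=4 > -5 → no swap
j=6: A[6]=-8 ≤ -5 → i=0, swap A[0],A[6] → [-8, -4, 3, -1, 1, 4, 0, -2, -3, -7, -5]
j=7: A[7]=-2 > -5 → no swap
j=8: A[8]=-3 > -5 → no swap
j=9: A[9]=-7 ≤ -5 → i=1, swap A[1],A[9] → [-8, -7, 3, -1, 1, 4, 0, -2, -3, -4, -5]
(after j=9) A = [-8, -7, 3, -1, 1, 4, 0, -2, -3, -4, -5]

[-8, -7, 3, -1, 1, 4, 0, -2, -3, -4, -5]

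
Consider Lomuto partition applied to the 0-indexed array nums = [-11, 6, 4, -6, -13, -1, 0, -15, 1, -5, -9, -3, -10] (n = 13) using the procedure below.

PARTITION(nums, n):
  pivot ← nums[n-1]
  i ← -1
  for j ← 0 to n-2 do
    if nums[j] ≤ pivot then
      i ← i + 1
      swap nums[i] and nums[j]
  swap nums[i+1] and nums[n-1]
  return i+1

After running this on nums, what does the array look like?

pivot = nums[12] = -10; i = -1
j=0: nums[0]=-11 ≤ -10 → i=0, swap nums[0],nums[0] (no change) → [-11, 6, 4, -6, -13, -1, 0, -15, 1, -5, -9, -3, -10]
j=1: nums[1]=6 > -10 → no swap
j=2: nums[2]=4 > -10 → no swap
j=3: nums[3]=-6 > -10 → no swap
j=4: nums[4]=-13 ≤ -10 → i=1, swap nums[1],nums[4] → [-11, -13, 4, -6, 6, -1, 0, -15, 1, -5, -9, -3, -10]
j=5: nums[5]=-1 > -10 → no swap
j=6: nums[6]=0 > -10 → no swap
j=7: nums[7]=-15 ≤ -10 → i=2, swap nums[2],nums[7] → [-11, -13, -15, -6, 6, -1, 0, 4, 1, -5, -9, -3, -10]
j=8: nums[8]=1 > -10 → no swap
j=9: nums[9]=-5 > -10 → no swap
j=10: nums[10]=-9 > -10 → no swap
j=11: nums[11]=-3 > -10 → no swap
final swap nums[3],nums[12] → [-11, -13, -15, -10, 6, -1, 0, 4, 1, -5, -9, -3, -6]; return 3

[-11, -13, -15, -10, 6, -1, 0, 4, 1, -5, -9, -3, -6]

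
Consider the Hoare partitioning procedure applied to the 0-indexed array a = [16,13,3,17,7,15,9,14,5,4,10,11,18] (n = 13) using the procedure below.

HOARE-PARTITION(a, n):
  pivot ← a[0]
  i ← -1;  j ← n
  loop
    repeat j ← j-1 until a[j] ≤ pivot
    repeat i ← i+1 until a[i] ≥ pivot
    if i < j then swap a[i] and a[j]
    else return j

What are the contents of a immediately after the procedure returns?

pivot = a[0] = 16; i = -1, j = 13
j→11 (a[11]=11≤16), i→0 (a[0]=16≥16); i<j, swap → [11,13,3,17,7,15,9,14,5,4,10,16,18]
j→10 (a[10]=10≤16), i→3 (a[3]=17≥16); i<j, swap → [11,13,3,10,7,15,9,14,5,4,17,16,18]
j→9, i→10; i≥j, return j=9. a = [11,13,3,10,7,15,9,14,5,4,17,16,18]

[11,13,3,10,7,15,9,14,5,4,17,16,18]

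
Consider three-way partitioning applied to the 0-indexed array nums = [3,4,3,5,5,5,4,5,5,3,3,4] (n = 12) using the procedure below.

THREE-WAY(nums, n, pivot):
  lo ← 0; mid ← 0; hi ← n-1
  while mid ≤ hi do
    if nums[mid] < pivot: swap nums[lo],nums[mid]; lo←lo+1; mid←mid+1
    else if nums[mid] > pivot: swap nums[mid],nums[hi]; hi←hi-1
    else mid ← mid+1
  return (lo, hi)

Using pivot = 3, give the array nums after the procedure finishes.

pivot = 3; lo=0, mid=0, hi=11
nums[mid]=3=3: mid=1
nums[mid]=4>3: swap nums[1],nums[11]; hi=10 → [3,4,3,5,5,5,4,5,5,3,3,4]
nums[mid]=4>3: swap nums[1],nums[10]; hi=9 → [3,3,3,5,5,5,4,5,5,3,4,4]
nums[mid]=3=3: mid=2
nums[mid]=3=3: mid=3
nums[mid]=5>3: swap nums[3],nums[9]; hi=8 → [3,3,3,3,5,5,4,5,5,5,4,4]
nums[mid]=3=3: mid=4
nums[mid]=5>3: swap nums[4],nums[8]; hi=7 → [3,3,3,3,5,5,4,5,5,5,4,4]
nums[mid]=5>3: swap nums[4],nums[7]; hi=6 → [3,3,3,3,5,5,4,5,5,5,4,4]
nums[mid]=5>3: swap nums[4],nums[6]; hi=5 → [3,3,3,3,4,5,5,5,5,5,4,4]
nums[mid]=4>3: swap nums[4],nums[5]; hi=4 → [3,3,3,3,5,4,5,5,5,5,4,4]
nums[mid]=5>3: swap nums[4],nums[4]; hi=3 → [3,3,3,3,5,4,5,5,5,5,4,4]
end: lo=0, hi=3; nums = [3,3,3,3,5,4,5,5,5,5,4,4]

[3,3,3,3,5,4,5,5,5,5,4,4]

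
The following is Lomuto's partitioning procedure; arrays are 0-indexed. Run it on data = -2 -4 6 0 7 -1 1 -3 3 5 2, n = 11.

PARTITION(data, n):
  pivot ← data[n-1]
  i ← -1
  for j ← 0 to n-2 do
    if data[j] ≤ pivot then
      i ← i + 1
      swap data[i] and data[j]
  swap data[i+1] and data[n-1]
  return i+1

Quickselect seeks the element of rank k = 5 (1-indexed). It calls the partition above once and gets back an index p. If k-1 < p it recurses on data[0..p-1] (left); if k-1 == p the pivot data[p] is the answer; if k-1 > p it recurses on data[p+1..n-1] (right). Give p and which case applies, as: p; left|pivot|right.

pivot=2, i=-1
j=0: -2≤2, i=0, swap(0,0) ⇒ -2 -4 6 0 7 -1 1 -3 3 5 2
j=1: -4≤2, i=1, swap(1,1) ⇒ -2 -4 6 0 7 -1 1 -3 3 5 2
j=2: 6>2, skip
j=3: 0≤2, i=2, swap(2,3) ⇒ -2 -4 0 6 7 -1 1 -3 3 5 2
j=4: 7>2, skip
j=5: -1≤2, i=3, swap(3,5) ⇒ -2 -4 0 -1 7 6 1 -3 3 5 2
j=6: 1≤2, i=4, swap(4,6) ⇒ -2 -4 0 -1 1 6 7 -3 3 5 2
j=7: -3≤2, i=5, swap(5,7) ⇒ -2 -4 0 -1 1 -3 7 6 3 5 2
j=8: 3>2, skip
j=9: 5>2, skip
swap(6,10) ⇒ -2 -4 0 -1 1 -3 2 6 3 5 7; return 6
p = 6; k-1 = 4 < 6 ⇒ left

6; left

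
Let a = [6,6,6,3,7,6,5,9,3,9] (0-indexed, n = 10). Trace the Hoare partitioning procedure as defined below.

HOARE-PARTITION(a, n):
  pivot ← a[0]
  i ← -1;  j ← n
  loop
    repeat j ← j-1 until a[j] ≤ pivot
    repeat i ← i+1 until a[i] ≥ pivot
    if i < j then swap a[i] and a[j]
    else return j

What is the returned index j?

3

pivot = a[0] = 6; i = -1, j = 10
j→8 (a[8]=3≤6), i→0 (a[0]=6≥6); i<j, swap → [3,6,6,3,7,6,5,9,6,9]
j→6 (a[6]=5≤6), i→1 (a[1]=6≥6); i<j, swap → [3,5,6,3,7,6,6,9,6,9]
j→5 (a[5]=6≤6), i→2 (a[2]=6≥6); i<j, swap → [3,5,6,3,7,6,6,9,6,9]
j→3, i→4; i≥j, return j=3. a = [3,5,6,3,7,6,6,9,6,9]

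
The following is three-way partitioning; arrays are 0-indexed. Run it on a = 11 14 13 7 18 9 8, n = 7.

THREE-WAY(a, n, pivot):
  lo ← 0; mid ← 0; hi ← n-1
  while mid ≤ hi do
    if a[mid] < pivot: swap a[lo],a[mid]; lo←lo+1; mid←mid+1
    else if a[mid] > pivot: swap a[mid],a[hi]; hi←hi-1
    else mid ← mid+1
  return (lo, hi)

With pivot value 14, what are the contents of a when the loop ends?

11 13 7 8 9 14 18

pivot = 14; lo=0, mid=0, hi=6
a[mid]=11<14: swap a[0],a[0]; lo=1,mid=1 → 11 14 13 7 18 9 8
a[mid]=14=14: mid=2
a[mid]=13<14: swap a[1],a[2]; lo=2,mid=3 → 11 13 14 7 18 9 8
a[mid]=7<14: swap a[2],a[3]; lo=3,mid=4 → 11 13 7 14 18 9 8
a[mid]=18>14: swap a[4],a[6]; hi=5 → 11 13 7 14 8 9 18
a[mid]=8<14: swap a[3],a[4]; lo=4,mid=5 → 11 13 7 8 14 9 18
a[mid]=9<14: swap a[4],a[5]; lo=5,mid=6 → 11 13 7 8 9 14 18
end: lo=5, hi=5; a = 11 13 7 8 9 14 18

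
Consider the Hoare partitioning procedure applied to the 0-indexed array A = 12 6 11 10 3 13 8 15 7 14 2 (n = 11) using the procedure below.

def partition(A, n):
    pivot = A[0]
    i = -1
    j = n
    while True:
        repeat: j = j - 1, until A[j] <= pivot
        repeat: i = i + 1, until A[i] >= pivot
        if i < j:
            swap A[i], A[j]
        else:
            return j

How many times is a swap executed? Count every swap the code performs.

pivot = A[0] = 12; i = -1, j = 11
j→10 (A[10]=2≤12), i→0 (A[0]=12≥12); i<j, swap → 2 6 11 10 3 13 8 15 7 14 12
j→8 (A[8]=7≤12), i→5 (A[5]=13≥12); i<j, swap → 2 6 11 10 3 7 8 15 13 14 12
j→6, i→7; i≥j, return j=6. A = 2 6 11 10 3 7 8 15 13 14 12

2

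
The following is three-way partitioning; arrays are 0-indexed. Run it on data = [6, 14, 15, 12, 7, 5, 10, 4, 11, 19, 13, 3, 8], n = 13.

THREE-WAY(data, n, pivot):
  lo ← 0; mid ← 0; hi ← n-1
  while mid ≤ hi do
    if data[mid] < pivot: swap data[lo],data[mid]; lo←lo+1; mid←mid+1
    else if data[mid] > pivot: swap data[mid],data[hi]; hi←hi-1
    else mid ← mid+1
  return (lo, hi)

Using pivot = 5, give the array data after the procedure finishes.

[3, 4, 5, 7, 12, 10, 15, 11, 19, 13, 14, 8, 6]

lo=0 mid=0 hi=12
6>5: swap(0,12), hi=11 ⇒ [8, 14, 15, 12, 7, 5, 10, 4, 11, 19, 13, 3, 6]
8>5: swap(0,11), hi=10 ⇒ [3, 14, 15, 12, 7, 5, 10, 4, 11, 19, 13, 8, 6]
3<5: swap(0,0), lo=1 mid=1 ⇒ [3, 14, 15, 12, 7, 5, 10, 4, 11, 19, 13, 8, 6]
14>5: swap(1,10), hi=9 ⇒ [3, 13, 15, 12, 7, 5, 10, 4, 11, 19, 14, 8, 6]
13>5: swap(1,9), hi=8 ⇒ [3, 19, 15, 12, 7, 5, 10, 4, 11, 13, 14, 8, 6]
19>5: swap(1,8), hi=7 ⇒ [3, 11, 15, 12, 7, 5, 10, 4, 19, 13, 14, 8, 6]
11>5: swap(1,7), hi=6 ⇒ [3, 4, 15, 12, 7, 5, 10, 11, 19, 13, 14, 8, 6]
4<5: swap(1,1), lo=2 mid=2 ⇒ [3, 4, 15, 12, 7, 5, 10, 11, 19, 13, 14, 8, 6]
15>5: swap(2,6), hi=5 ⇒ [3, 4, 10, 12, 7, 5, 15, 11, 19, 13, 14, 8, 6]
10>5: swap(2,5), hi=4 ⇒ [3, 4, 5, 12, 7, 10, 15, 11, 19, 13, 14, 8, 6]
5=5: mid=3
12>5: swap(3,4), hi=3 ⇒ [3, 4, 5, 7, 12, 10, 15, 11, 19, 13, 14, 8, 6]
7>5: swap(3,3), hi=2 ⇒ [3, 4, 5, 7, 12, 10, 15, 11, 19, 13, 14, 8, 6]
done. lo=2 hi=2; data=[3, 4, 5, 7, 12, 10, 15, 11, 19, 13, 14, 8, 6]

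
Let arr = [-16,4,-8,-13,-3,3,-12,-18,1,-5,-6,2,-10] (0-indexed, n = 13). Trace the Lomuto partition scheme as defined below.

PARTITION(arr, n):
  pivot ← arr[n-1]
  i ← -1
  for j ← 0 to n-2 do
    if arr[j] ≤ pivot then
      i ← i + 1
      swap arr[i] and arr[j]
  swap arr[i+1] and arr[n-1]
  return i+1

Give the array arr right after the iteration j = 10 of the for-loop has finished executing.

pivot=-10, i=-1
j=0: -16≤-10, i=0, swap(0,0) ⇒ [-16,4,-8,-13,-3,3,-12,-18,1,-5,-6,2,-10]
j=1: 4>-10, skip
j=2: -8>-10, skip
j=3: -13≤-10, i=1, swap(1,3) ⇒ [-16,-13,-8,4,-3,3,-12,-18,1,-5,-6,2,-10]
j=4: -3>-10, skip
j=5: 3>-10, skip
j=6: -12≤-10, i=2, swap(2,6) ⇒ [-16,-13,-12,4,-3,3,-8,-18,1,-5,-6,2,-10]
j=7: -18≤-10, i=3, swap(3,7) ⇒ [-16,-13,-12,-18,-3,3,-8,4,1,-5,-6,2,-10]
j=8: 1>-10, skip
j=9: -5>-10, skip
j=10: -6>-10, skip
(after j=10) arr = [-16,-13,-12,-18,-3,3,-8,4,1,-5,-6,2,-10]

[-16,-13,-12,-18,-3,3,-8,4,1,-5,-6,2,-10]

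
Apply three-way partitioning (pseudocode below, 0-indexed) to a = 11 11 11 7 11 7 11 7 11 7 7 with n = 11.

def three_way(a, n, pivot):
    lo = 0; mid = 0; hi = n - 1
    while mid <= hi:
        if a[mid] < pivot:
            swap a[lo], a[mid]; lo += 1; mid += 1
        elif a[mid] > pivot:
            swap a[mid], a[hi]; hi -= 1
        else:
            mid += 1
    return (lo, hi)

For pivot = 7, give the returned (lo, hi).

(0, 4)

pivot = 7; lo=0, mid=0, hi=10
a[mid]=11>7: swap a[0],a[10]; hi=9 → 7 11 11 7 11 7 11 7 11 7 11
a[mid]=7=7: mid=1
a[mid]=11>7: swap a[1],a[9]; hi=8 → 7 7 11 7 11 7 11 7 11 11 11
a[mid]=7=7: mid=2
a[mid]=11>7: swap a[2],a[8]; hi=7 → 7 7 11 7 11 7 11 7 11 11 11
a[mid]=11>7: swap a[2],a[7]; hi=6 → 7 7 7 7 11 7 11 11 11 11 11
a[mid]=7=7: mid=3
a[mid]=7=7: mid=4
a[mid]=11>7: swap a[4],a[6]; hi=5 → 7 7 7 7 11 7 11 11 11 11 11
a[mid]=11>7: swap a[4],a[5]; hi=4 → 7 7 7 7 7 11 11 11 11 11 11
a[mid]=7=7: mid=5
end: lo=0, hi=4; a = 7 7 7 7 7 11 11 11 11 11 11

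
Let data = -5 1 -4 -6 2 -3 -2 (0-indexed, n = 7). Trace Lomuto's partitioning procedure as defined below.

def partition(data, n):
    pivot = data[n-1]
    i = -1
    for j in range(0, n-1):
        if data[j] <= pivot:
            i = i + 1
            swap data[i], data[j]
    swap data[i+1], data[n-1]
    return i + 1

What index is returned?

4

pivot = data[6] = -2; i = -1
j=0: data[0]=-5 ≤ -2 → i=0, swap data[0],data[0] (no change) → -5 1 -4 -6 2 -3 -2
j=1: data[1]=1 > -2 → no swap
j=2: data[2]=-4 ≤ -2 → i=1, swap data[1],data[2] → -5 -4 1 -6 2 -3 -2
j=3: data[3]=-6 ≤ -2 → i=2, swap data[2],data[3] → -5 -4 -6 1 2 -3 -2
j=4: data[4]=2 > -2 → no swap
j=5: data[5]=-3 ≤ -2 → i=3, swap data[3],data[5] → -5 -4 -6 -3 2 1 -2
final swap data[4],data[6] → -5 -4 -6 -3 -2 1 2; return 4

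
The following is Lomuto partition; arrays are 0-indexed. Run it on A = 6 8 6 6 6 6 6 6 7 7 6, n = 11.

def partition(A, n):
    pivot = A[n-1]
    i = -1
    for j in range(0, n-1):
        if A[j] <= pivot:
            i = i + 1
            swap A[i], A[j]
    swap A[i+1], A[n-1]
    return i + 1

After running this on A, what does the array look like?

pivot = A[10] = 6; i = -1
j=0: A[0]=6 ≤ 6 → i=0, swap A[0],A[0] (no change) → 6 8 6 6 6 6 6 6 7 7 6
j=1: A[1]=8 > 6 → no swap
j=2: A[2]=6 ≤ 6 → i=1, swap A[1],A[2] → 6 6 8 6 6 6 6 6 7 7 6
j=3: A[3]=6 ≤ 6 → i=2, swap A[2],A[3] → 6 6 6 8 6 6 6 6 7 7 6
j=4: A[4]=6 ≤ 6 → i=3, swap A[3],A[4] → 6 6 6 6 8 6 6 6 7 7 6
j=5: A[5]=6 ≤ 6 → i=4, swap A[4],A[5] → 6 6 6 6 6 8 6 6 7 7 6
j=6: A[6]=6 ≤ 6 → i=5, swap A[5],A[6] → 6 6 6 6 6 6 8 6 7 7 6
j=7: A[7]=6 ≤ 6 → i=6, swap A[6],A[7] → 6 6 6 6 6 6 6 8 7 7 6
j=8: A[8]=7 > 6 → no swap
j=9: A[9]=7 > 6 → no swap
final swap A[7],A[10] → 6 6 6 6 6 6 6 6 7 7 8; return 7

6 6 6 6 6 6 6 6 7 7 8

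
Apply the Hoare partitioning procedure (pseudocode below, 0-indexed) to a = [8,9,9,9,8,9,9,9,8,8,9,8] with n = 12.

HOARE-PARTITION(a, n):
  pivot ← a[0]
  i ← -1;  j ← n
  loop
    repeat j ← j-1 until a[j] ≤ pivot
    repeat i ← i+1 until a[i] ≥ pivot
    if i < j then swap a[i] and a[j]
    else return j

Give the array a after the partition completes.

[8,8,8,8,9,9,9,9,9,9,9,8]

pivot = a[0] = 8; i = -1, j = 12
j→11 (a[11]=8≤8), i→0 (a[0]=8≥8); i<j, swap → [8,9,9,9,8,9,9,9,8,8,9,8]
j→9 (a[9]=8≤8), i→1 (a[1]=9≥8); i<j, swap → [8,8,9,9,8,9,9,9,8,9,9,8]
j→8 (a[8]=8≤8), i→2 (a[2]=9≥8); i<j, swap → [8,8,8,9,8,9,9,9,9,9,9,8]
j→4 (a[4]=8≤8), i→3 (a[3]=9≥8); i<j, swap → [8,8,8,8,9,9,9,9,9,9,9,8]
j→3, i→4; i≥j, return j=3. a = [8,8,8,8,9,9,9,9,9,9,9,8]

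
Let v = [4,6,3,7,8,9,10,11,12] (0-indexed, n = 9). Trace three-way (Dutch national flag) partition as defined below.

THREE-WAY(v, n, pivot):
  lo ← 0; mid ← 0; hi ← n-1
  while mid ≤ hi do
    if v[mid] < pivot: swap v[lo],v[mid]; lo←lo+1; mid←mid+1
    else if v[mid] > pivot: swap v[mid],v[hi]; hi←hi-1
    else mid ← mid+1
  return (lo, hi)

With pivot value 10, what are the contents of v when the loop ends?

lo=0 mid=0 hi=8
4<10: swap(0,0), lo=1 mid=1 ⇒ [4,6,3,7,8,9,10,11,12]
6<10: swap(1,1), lo=2 mid=2 ⇒ [4,6,3,7,8,9,10,11,12]
3<10: swap(2,2), lo=3 mid=3 ⇒ [4,6,3,7,8,9,10,11,12]
7<10: swap(3,3), lo=4 mid=4 ⇒ [4,6,3,7,8,9,10,11,12]
8<10: swap(4,4), lo=5 mid=5 ⇒ [4,6,3,7,8,9,10,11,12]
9<10: swap(5,5), lo=6 mid=6 ⇒ [4,6,3,7,8,9,10,11,12]
10=10: mid=7
11>10: swap(7,8), hi=7 ⇒ [4,6,3,7,8,9,10,12,11]
12>10: swap(7,7), hi=6 ⇒ [4,6,3,7,8,9,10,12,11]
done. lo=6 hi=6; v=[4,6,3,7,8,9,10,12,11]

[4,6,3,7,8,9,10,12,11]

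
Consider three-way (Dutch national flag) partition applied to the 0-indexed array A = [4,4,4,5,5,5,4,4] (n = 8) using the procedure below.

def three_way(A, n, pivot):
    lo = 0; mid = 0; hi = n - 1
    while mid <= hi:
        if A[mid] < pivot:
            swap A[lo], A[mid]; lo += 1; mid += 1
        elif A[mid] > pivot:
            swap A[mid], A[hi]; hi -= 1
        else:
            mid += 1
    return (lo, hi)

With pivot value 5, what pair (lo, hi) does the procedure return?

(5, 7)

pivot = 5; lo=0, mid=0, hi=7
A[mid]=4<5: swap A[0],A[0]; lo=1,mid=1 → [4,4,4,5,5,5,4,4]
A[mid]=4<5: swap A[1],A[1]; lo=2,mid=2 → [4,4,4,5,5,5,4,4]
A[mid]=4<5: swap A[2],A[2]; lo=3,mid=3 → [4,4,4,5,5,5,4,4]
A[mid]=5=5: mid=4
A[mid]=5=5: mid=5
A[mid]=5=5: mid=6
A[mid]=4<5: swap A[3],A[6]; lo=4,mid=7 → [4,4,4,4,5,5,5,4]
A[mid]=4<5: swap A[4],A[7]; lo=5,mid=8 → [4,4,4,4,4,5,5,5]
end: lo=5, hi=7; A = [4,4,4,4,4,5,5,5]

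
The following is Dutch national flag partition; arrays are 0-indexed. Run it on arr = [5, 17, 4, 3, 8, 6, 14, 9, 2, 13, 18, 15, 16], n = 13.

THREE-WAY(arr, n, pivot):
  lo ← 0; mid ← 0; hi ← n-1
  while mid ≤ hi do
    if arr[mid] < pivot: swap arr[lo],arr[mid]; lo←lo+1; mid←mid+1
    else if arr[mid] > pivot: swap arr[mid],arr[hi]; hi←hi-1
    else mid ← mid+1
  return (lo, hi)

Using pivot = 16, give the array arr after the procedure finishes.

lo=0 mid=0 hi=12
5<16: swap(0,0), lo=1 mid=1 ⇒ [5, 17, 4, 3, 8, 6, 14, 9, 2, 13, 18, 15, 16]
17>16: swap(1,12), hi=11 ⇒ [5, 16, 4, 3, 8, 6, 14, 9, 2, 13, 18, 15, 17]
16=16: mid=2
4<16: swap(1,2), lo=2 mid=3 ⇒ [5, 4, 16, 3, 8, 6, 14, 9, 2, 13, 18, 15, 17]
3<16: swap(2,3), lo=3 mid=4 ⇒ [5, 4, 3, 16, 8, 6, 14, 9, 2, 13, 18, 15, 17]
8<16: swap(3,4), lo=4 mid=5 ⇒ [5, 4, 3, 8, 16, 6, 14, 9, 2, 13, 18, 15, 17]
6<16: swap(4,5), lo=5 mid=6 ⇒ [5, 4, 3, 8, 6, 16, 14, 9, 2, 13, 18, 15, 17]
14<16: swap(5,6), lo=6 mid=7 ⇒ [5, 4, 3, 8, 6, 14, 16, 9, 2, 13, 18, 15, 17]
9<16: swap(6,7), lo=7 mid=8 ⇒ [5, 4, 3, 8, 6, 14, 9, 16, 2, 13, 18, 15, 17]
2<16: swap(7,8), lo=8 mid=9 ⇒ [5, 4, 3, 8, 6, 14, 9, 2, 16, 13, 18, 15, 17]
13<16: swap(8,9), lo=9 mid=10 ⇒ [5, 4, 3, 8, 6, 14, 9, 2, 13, 16, 18, 15, 17]
18>16: swap(10,11), hi=10 ⇒ [5, 4, 3, 8, 6, 14, 9, 2, 13, 16, 15, 18, 17]
15<16: swap(9,10), lo=10 mid=11 ⇒ [5, 4, 3, 8, 6, 14, 9, 2, 13, 15, 16, 18, 17]
done. lo=10 hi=10; arr=[5, 4, 3, 8, 6, 14, 9, 2, 13, 15, 16, 18, 17]

[5, 4, 3, 8, 6, 14, 9, 2, 13, 15, 16, 18, 17]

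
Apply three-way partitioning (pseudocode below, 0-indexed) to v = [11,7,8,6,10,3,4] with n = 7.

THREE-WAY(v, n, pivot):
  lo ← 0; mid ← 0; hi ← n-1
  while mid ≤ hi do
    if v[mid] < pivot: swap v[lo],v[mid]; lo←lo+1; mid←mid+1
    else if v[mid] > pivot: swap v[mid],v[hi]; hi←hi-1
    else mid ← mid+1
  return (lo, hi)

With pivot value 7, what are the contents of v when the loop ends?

[4,3,6,7,10,8,11]

pivot = 7; lo=0, mid=0, hi=6
v[mid]=11>7: swap v[0],v[6]; hi=5 → [4,7,8,6,10,3,11]
v[mid]=4<7: swap v[0],v[0]; lo=1,mid=1 → [4,7,8,6,10,3,11]
v[mid]=7=7: mid=2
v[mid]=8>7: swap v[2],v[5]; hi=4 → [4,7,3,6,10,8,11]
v[mid]=3<7: swap v[1],v[2]; lo=2,mid=3 → [4,3,7,6,10,8,11]
v[mid]=6<7: swap v[2],v[3]; lo=3,mid=4 → [4,3,6,7,10,8,11]
v[mid]=10>7: swap v[4],v[4]; hi=3 → [4,3,6,7,10,8,11]
end: lo=3, hi=3; v = [4,3,6,7,10,8,11]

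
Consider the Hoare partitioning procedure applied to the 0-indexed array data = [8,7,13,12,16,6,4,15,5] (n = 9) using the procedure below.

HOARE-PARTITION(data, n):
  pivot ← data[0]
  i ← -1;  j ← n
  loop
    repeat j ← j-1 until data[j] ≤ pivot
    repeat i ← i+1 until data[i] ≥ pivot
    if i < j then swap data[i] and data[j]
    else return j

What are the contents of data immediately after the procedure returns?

pivot=8
j stops at 8 (5), i stops at 0 (8); swap ⇒ [5,7,13,12,16,6,4,15,8]
j stops at 6 (4), i stops at 2 (13); swap ⇒ [5,7,4,12,16,6,13,15,8]
j stops at 5 (6), i stops at 3 (12); swap ⇒ [5,7,4,6,16,12,13,15,8]
j stops at 3, i stops at 4; i≥j ⇒ return 3. data=[5,7,4,6,16,12,13,15,8]

[5,7,4,6,16,12,13,15,8]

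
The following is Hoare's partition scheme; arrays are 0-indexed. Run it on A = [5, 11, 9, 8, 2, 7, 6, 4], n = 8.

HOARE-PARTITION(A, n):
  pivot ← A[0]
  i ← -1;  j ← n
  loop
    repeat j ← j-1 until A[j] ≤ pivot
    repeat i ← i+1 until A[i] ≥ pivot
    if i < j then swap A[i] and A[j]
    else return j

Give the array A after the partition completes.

[4, 2, 9, 8, 11, 7, 6, 5]

pivot = A[0] = 5; i = -1, j = 8
j→7 (A[7]=4≤5), i→0 (A[0]=5≥5); i<j, swap → [4, 11, 9, 8, 2, 7, 6, 5]
j→4 (A[4]=2≤5), i→1 (A[1]=11≥5); i<j, swap → [4, 2, 9, 8, 11, 7, 6, 5]
j→1, i→2; i≥j, return j=1. A = [4, 2, 9, 8, 11, 7, 6, 5]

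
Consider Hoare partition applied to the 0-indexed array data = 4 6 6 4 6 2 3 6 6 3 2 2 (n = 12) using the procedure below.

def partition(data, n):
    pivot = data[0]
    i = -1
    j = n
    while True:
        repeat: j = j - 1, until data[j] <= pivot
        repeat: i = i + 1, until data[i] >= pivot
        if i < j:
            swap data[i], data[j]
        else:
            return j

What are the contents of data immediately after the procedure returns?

pivot=4
j stops at 11 (2), i stops at 0 (4); swap ⇒ 2 6 6 4 6 2 3 6 6 3 2 4
j stops at 10 (2), i stops at 1 (6); swap ⇒ 2 2 6 4 6 2 3 6 6 3 6 4
j stops at 9 (3), i stops at 2 (6); swap ⇒ 2 2 3 4 6 2 3 6 6 6 6 4
j stops at 6 (3), i stops at 3 (4); swap ⇒ 2 2 3 3 6 2 4 6 6 6 6 4
j stops at 5 (2), i stops at 4 (6); swap ⇒ 2 2 3 3 2 6 4 6 6 6 6 4
j stops at 4, i stops at 5; i≥j ⇒ return 4. data=2 2 3 3 2 6 4 6 6 6 6 4

2 2 3 3 2 6 4 6 6 6 6 4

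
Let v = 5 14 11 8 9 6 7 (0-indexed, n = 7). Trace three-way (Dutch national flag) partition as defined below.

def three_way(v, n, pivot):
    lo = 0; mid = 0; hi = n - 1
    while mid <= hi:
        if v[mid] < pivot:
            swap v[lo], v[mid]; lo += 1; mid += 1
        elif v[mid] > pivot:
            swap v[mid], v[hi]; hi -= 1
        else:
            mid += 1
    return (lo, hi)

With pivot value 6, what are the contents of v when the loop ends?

pivot = 6; lo=0, mid=0, hi=6
v[mid]=5<6: swap v[0],v[0]; lo=1,mid=1 → 5 14 11 8 9 6 7
v[mid]=14>6: swap v[1],v[6]; hi=5 → 5 7 11 8 9 6 14
v[mid]=7>6: swap v[1],v[5]; hi=4 → 5 6 11 8 9 7 14
v[mid]=6=6: mid=2
v[mid]=11>6: swap v[2],v[4]; hi=3 → 5 6 9 8 11 7 14
v[mid]=9>6: swap v[2],v[3]; hi=2 → 5 6 8 9 11 7 14
v[mid]=8>6: swap v[2],v[2]; hi=1 → 5 6 8 9 11 7 14
end: lo=1, hi=1; v = 5 6 8 9 11 7 14

5 6 8 9 11 7 14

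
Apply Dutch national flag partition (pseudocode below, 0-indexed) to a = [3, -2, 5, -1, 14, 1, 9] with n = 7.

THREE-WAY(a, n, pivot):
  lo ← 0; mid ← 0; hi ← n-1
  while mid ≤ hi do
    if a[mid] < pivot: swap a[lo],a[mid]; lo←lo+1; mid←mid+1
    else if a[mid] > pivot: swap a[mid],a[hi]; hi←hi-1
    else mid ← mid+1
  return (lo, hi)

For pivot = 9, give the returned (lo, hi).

pivot = 9; lo=0, mid=0, hi=6
a[mid]=3<9: swap a[0],a[0]; lo=1,mid=1 → [3, -2, 5, -1, 14, 1, 9]
a[mid]=-2<9: swap a[1],a[1]; lo=2,mid=2 → [3, -2, 5, -1, 14, 1, 9]
a[mid]=5<9: swap a[2],a[2]; lo=3,mid=3 → [3, -2, 5, -1, 14, 1, 9]
a[mid]=-1<9: swap a[3],a[3]; lo=4,mid=4 → [3, -2, 5, -1, 14, 1, 9]
a[mid]=14>9: swap a[4],a[6]; hi=5 → [3, -2, 5, -1, 9, 1, 14]
a[mid]=9=9: mid=5
a[mid]=1<9: swap a[4],a[5]; lo=5,mid=6 → [3, -2, 5, -1, 1, 9, 14]
end: lo=5, hi=5; a = [3, -2, 5, -1, 1, 9, 14]

(5, 5)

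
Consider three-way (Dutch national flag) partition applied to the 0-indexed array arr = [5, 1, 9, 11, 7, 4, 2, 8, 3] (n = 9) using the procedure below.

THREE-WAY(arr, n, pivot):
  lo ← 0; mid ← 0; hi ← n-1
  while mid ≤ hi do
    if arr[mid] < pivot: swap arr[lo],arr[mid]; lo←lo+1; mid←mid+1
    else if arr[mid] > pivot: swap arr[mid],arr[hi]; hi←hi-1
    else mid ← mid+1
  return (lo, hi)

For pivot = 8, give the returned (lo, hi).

(6, 6)

pivot = 8; lo=0, mid=0, hi=8
arr[mid]=5<8: swap arr[0],arr[0]; lo=1,mid=1 → [5, 1, 9, 11, 7, 4, 2, 8, 3]
arr[mid]=1<8: swap arr[1],arr[1]; lo=2,mid=2 → [5, 1, 9, 11, 7, 4, 2, 8, 3]
arr[mid]=9>8: swap arr[2],arr[8]; hi=7 → [5, 1, 3, 11, 7, 4, 2, 8, 9]
arr[mid]=3<8: swap arr[2],arr[2]; lo=3,mid=3 → [5, 1, 3, 11, 7, 4, 2, 8, 9]
arr[mid]=11>8: swap arr[3],arr[7]; hi=6 → [5, 1, 3, 8, 7, 4, 2, 11, 9]
arr[mid]=8=8: mid=4
arr[mid]=7<8: swap arr[3],arr[4]; lo=4,mid=5 → [5, 1, 3, 7, 8, 4, 2, 11, 9]
arr[mid]=4<8: swap arr[4],arr[5]; lo=5,mid=6 → [5, 1, 3, 7, 4, 8, 2, 11, 9]
arr[mid]=2<8: swap arr[5],arr[6]; lo=6,mid=7 → [5, 1, 3, 7, 4, 2, 8, 11, 9]
end: lo=6, hi=6; arr = [5, 1, 3, 7, 4, 2, 8, 11, 9]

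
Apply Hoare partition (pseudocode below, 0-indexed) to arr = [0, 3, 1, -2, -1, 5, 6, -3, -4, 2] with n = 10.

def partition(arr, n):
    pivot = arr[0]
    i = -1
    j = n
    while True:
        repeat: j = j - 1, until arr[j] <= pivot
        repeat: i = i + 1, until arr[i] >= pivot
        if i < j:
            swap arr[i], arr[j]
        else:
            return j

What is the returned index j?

3

pivot=0
j stops at 8 (-4), i stops at 0 (0); swap ⇒ [-4, 3, 1, -2, -1, 5, 6, -3, 0, 2]
j stops at 7 (-3), i stops at 1 (3); swap ⇒ [-4, -3, 1, -2, -1, 5, 6, 3, 0, 2]
j stops at 4 (-1), i stops at 2 (1); swap ⇒ [-4, -3, -1, -2, 1, 5, 6, 3, 0, 2]
j stops at 3, i stops at 4; i≥j ⇒ return 3. arr=[-4, -3, -1, -2, 1, 5, 6, 3, 0, 2]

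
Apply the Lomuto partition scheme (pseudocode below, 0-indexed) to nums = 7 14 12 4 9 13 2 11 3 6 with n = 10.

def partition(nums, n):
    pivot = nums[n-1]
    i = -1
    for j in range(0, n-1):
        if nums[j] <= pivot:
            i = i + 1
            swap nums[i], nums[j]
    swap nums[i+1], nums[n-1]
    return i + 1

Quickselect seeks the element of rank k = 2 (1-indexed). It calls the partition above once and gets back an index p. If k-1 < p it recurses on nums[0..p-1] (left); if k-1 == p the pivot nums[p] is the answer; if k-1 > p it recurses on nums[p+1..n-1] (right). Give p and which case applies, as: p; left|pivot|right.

3; left

pivot=6, i=-1
j=0: 7>6, skip
j=1: 14>6, skip
j=2: 12>6, skip
j=3: 4≤6, i=0, swap(0,3) ⇒ 4 14 12 7 9 13 2 11 3 6
j=4: 9>6, skip
j=5: 13>6, skip
j=6: 2≤6, i=1, swap(1,6) ⇒ 4 2 12 7 9 13 14 11 3 6
j=7: 11>6, skip
j=8: 3≤6, i=2, swap(2,8) ⇒ 4 2 3 7 9 13 14 11 12 6
swap(3,9) ⇒ 4 2 3 6 9 13 14 11 12 7; return 3
p = 3; k-1 = 1 < 3 ⇒ left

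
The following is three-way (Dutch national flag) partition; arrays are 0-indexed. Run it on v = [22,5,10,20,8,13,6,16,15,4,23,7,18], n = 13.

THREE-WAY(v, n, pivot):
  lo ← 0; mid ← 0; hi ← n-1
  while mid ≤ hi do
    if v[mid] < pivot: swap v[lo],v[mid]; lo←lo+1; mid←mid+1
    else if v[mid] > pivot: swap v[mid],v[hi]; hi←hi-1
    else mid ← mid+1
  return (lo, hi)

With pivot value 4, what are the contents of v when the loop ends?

[4,10,20,8,13,6,16,15,5,23,7,18,22]

lo=0 mid=0 hi=12
22>4: swap(0,12), hi=11 ⇒ [18,5,10,20,8,13,6,16,15,4,23,7,22]
18>4: swap(0,11), hi=10 ⇒ [7,5,10,20,8,13,6,16,15,4,23,18,22]
7>4: swap(0,10), hi=9 ⇒ [23,5,10,20,8,13,6,16,15,4,7,18,22]
23>4: swap(0,9), hi=8 ⇒ [4,5,10,20,8,13,6,16,15,23,7,18,22]
4=4: mid=1
5>4: swap(1,8), hi=7 ⇒ [4,15,10,20,8,13,6,16,5,23,7,18,22]
15>4: swap(1,7), hi=6 ⇒ [4,16,10,20,8,13,6,15,5,23,7,18,22]
16>4: swap(1,6), hi=5 ⇒ [4,6,10,20,8,13,16,15,5,23,7,18,22]
6>4: swap(1,5), hi=4 ⇒ [4,13,10,20,8,6,16,15,5,23,7,18,22]
13>4: swap(1,4), hi=3 ⇒ [4,8,10,20,13,6,16,15,5,23,7,18,22]
8>4: swap(1,3), hi=2 ⇒ [4,20,10,8,13,6,16,15,5,23,7,18,22]
20>4: swap(1,2), hi=1 ⇒ [4,10,20,8,13,6,16,15,5,23,7,18,22]
10>4: swap(1,1), hi=0 ⇒ [4,10,20,8,13,6,16,15,5,23,7,18,22]
done. lo=0 hi=0; v=[4,10,20,8,13,6,16,15,5,23,7,18,22]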